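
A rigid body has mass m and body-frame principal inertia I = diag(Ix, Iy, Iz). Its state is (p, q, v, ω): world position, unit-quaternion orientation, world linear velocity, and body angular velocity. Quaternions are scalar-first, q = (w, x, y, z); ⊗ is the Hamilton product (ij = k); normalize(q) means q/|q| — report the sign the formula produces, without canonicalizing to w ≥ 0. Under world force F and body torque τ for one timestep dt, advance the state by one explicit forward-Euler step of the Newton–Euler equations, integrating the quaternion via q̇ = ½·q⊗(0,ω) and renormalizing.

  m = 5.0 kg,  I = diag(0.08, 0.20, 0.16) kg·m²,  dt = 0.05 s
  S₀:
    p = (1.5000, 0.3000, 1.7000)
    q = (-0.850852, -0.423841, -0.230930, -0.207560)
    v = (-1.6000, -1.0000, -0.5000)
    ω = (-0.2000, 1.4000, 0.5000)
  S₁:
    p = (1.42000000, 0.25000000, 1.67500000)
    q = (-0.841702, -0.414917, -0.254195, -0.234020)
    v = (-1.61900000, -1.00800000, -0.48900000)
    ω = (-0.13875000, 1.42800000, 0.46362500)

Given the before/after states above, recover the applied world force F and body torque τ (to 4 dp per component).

F = (-1.9000, -0.8000, 1.1000)
τ = (0.0700, 0.1200, -0.1500)

Δv = v₁−v₀ = (-0.01900000, -0.00800000, 0.01100000)
applied force F = (-1.9000, -0.8000, 1.1000)
rate change Δω = (0.06125000, 0.02800000, -0.03637500)
I·α + gyro = (0.0700, 0.1200, -0.1500)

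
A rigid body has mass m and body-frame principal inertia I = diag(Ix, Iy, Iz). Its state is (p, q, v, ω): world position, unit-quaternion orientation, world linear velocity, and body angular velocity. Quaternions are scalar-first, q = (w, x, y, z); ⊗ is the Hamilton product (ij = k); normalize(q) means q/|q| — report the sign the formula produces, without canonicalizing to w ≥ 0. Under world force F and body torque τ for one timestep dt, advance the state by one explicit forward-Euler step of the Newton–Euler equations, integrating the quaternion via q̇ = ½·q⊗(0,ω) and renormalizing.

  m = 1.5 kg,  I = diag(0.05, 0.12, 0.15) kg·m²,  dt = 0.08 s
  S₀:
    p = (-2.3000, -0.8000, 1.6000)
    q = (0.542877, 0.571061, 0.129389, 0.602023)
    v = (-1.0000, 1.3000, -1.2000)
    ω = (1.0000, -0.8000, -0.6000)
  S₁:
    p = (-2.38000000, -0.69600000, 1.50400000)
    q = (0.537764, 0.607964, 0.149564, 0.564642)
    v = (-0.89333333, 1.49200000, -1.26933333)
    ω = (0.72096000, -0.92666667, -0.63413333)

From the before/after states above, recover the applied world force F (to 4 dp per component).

v₁ − v₀ = (0.10666667, 0.19200000, -0.06933333)
applied force F = (2.0000, 3.6000, -1.3000)

F = (2.0000, 3.6000, -1.3000)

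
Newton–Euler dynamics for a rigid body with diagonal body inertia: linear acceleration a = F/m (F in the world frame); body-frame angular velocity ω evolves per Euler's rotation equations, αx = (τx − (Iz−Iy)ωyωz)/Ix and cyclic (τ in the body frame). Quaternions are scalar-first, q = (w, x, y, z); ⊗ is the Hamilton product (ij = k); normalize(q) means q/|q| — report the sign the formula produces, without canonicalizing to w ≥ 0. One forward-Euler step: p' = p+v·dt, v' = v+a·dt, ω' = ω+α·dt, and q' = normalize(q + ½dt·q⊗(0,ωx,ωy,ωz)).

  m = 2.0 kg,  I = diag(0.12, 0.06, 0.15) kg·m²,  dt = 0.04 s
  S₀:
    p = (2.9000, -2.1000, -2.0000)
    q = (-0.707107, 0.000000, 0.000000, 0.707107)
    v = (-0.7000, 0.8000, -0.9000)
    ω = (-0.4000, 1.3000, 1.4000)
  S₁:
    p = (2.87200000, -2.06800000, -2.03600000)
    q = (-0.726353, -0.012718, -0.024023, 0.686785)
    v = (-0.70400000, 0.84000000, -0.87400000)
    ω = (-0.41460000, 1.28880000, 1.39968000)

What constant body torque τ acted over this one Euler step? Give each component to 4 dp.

Δω = ω₁−ω₀ = (-0.01460000, -0.01120000, -0.00032000)
gyro term ω₀×Iω₀ = (0.1638, 0.0168, 0.0312)
τ = I·(Δω/dt) + ω₀×(Iω₀) = (0.1200, 0.0000, 0.0300)

τ = (0.1200, 0.0000, 0.0300)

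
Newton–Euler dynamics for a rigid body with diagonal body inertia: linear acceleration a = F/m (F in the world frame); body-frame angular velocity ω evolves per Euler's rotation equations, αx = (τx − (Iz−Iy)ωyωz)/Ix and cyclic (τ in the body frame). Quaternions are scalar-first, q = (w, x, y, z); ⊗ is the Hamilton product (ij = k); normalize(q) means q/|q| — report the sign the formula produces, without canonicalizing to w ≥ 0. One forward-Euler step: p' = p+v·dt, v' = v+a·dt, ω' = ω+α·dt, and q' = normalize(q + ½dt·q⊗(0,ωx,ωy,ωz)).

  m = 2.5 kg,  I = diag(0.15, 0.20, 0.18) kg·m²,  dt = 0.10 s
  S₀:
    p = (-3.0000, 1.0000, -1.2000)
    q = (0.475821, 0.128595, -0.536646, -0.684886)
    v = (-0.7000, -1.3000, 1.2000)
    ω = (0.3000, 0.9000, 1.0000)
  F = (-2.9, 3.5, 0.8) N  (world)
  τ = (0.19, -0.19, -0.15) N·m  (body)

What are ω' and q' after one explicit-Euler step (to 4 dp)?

ω' = (0.4387, 0.8095, 0.9092)
q' = (0.5310, 0.1394, -0.5307, -0.6457)

angular accel α = (1.3867, -0.9050, -0.9083)
ω + α·dt = (0.4387, 0.8095, 0.9092)
q⊗(0,ω) = (1.1292889, 0.2224977, 0.0941781, 0.7525503)
q' = normalize(q + ½dt·q⊗(0,ω)) = (0.5310, 0.1394, -0.5307, -0.6457)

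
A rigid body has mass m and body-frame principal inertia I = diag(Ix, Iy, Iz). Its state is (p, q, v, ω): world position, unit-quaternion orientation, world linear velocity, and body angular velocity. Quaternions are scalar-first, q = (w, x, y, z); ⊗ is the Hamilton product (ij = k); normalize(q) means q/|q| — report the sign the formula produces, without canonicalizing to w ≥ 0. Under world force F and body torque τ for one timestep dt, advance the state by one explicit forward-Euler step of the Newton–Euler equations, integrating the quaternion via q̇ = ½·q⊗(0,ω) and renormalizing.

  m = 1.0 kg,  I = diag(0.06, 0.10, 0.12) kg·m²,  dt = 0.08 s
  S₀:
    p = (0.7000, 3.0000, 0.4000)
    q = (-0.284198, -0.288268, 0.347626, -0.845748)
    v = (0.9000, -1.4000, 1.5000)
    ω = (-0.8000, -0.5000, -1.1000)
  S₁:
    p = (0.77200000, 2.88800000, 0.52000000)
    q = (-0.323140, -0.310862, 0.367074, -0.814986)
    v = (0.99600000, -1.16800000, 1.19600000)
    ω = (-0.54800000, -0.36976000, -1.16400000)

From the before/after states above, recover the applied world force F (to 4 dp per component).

F = (1.2000, 2.9000, -3.8000)

Δv = v₁−v₀ = (0.09600000, 0.23200000, -0.30400000)
applied force F = (1.2000, 2.9000, -3.8000)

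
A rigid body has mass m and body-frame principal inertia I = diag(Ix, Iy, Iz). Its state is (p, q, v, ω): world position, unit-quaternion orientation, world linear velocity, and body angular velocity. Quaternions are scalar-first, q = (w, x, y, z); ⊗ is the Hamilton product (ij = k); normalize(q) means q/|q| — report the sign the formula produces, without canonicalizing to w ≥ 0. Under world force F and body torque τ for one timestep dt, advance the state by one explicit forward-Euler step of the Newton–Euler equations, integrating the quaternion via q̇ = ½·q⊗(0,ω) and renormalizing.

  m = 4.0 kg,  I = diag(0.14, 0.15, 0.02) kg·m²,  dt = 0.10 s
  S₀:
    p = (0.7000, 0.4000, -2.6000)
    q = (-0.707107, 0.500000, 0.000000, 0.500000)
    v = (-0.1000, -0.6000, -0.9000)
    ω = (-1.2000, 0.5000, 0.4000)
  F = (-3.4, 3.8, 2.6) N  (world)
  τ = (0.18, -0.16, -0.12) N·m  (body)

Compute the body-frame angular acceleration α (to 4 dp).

α = (1.4714, -0.6827, -5.7000)

gyro term ω×Iω = (-0.0260, -0.0576, -0.0060)
α = I⁻¹(τ − ω×Iω) = (1.4714, -0.6827, -5.7000)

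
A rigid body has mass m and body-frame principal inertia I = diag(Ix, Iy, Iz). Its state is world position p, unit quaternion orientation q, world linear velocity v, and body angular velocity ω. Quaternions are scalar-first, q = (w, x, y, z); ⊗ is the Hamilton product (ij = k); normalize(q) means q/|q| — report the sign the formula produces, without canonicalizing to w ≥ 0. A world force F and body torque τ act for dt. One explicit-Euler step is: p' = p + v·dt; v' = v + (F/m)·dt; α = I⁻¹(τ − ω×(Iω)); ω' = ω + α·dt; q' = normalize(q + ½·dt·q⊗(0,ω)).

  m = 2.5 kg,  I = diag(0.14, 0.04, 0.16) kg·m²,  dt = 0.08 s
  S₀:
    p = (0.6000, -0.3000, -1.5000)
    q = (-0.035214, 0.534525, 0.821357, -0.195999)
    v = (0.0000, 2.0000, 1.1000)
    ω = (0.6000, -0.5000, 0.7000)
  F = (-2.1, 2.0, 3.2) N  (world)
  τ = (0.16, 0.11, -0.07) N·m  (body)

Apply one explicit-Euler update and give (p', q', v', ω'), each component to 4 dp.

p' = (0.6000, -0.1400, -1.4120)
q' = (-0.0261, 0.5523, 0.8017, -0.2272)
v' = (-0.0672, 2.0640, 1.2024)
ω' = (0.7154, -0.2632, 0.6500)

precession coupling ω×(Iω) = (-0.0420, -0.0084, 0.0300)
(τ − ω×Iω)/I = (1.4429, 2.9600, -0.6250)
ω' = ω + α·dt = (0.7154, -0.2632, 0.6500)
Hamilton product q⊗(0,ω) = (0.2271628, 0.4558220, -0.4741599, -0.7847265)
q' = normalize(q + ½dt·q⊗(0,ω)) = (-0.0261, 0.5523, 0.8017, -0.2272)
a = (-0.8400, 0.8000, 1.2800)
p + v·dt = (0.6000, -0.1400, -1.4120)
new velocity v' = (-0.0672, 2.0640, 1.2024)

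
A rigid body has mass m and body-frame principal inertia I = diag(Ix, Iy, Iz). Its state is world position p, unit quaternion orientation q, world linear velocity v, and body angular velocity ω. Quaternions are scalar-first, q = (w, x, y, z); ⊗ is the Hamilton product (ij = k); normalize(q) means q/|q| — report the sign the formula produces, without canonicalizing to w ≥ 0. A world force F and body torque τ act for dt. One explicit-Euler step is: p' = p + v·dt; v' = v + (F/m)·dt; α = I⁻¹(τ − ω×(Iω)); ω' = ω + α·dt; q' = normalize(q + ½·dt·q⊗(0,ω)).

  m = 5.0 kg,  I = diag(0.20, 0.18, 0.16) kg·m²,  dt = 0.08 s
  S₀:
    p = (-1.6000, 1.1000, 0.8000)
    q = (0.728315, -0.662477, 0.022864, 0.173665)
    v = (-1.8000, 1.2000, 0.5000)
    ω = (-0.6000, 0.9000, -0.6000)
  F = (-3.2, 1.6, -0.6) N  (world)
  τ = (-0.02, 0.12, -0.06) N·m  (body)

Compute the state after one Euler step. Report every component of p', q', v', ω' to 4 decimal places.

p' = (-1.7440, 1.1960, 0.8400)
q' = (0.7149, -0.6859, 0.0290, 0.1327)
v' = (-1.8512, 1.2256, 0.4904)
ω' = (-0.6123, 0.9469, -0.6354)

angular accel α = (-0.1540, 0.5867, -0.4425)
ω + α·dt = (-0.6123, 0.9469, -0.6354)
q⊗(0,ω) = (-0.3138648, -0.6070059, 0.1537983, -1.0194999)
q' = normalize(q + ½dt·q⊗(0,ω)) = (0.7149, -0.6859, 0.0290, 0.1327)
a = F/m = (-0.6400, 0.3200, -0.1200)
p + v·dt = (-1.7440, 1.1960, 0.8400)
new velocity v' = (-1.8512, 1.2256, 0.4904)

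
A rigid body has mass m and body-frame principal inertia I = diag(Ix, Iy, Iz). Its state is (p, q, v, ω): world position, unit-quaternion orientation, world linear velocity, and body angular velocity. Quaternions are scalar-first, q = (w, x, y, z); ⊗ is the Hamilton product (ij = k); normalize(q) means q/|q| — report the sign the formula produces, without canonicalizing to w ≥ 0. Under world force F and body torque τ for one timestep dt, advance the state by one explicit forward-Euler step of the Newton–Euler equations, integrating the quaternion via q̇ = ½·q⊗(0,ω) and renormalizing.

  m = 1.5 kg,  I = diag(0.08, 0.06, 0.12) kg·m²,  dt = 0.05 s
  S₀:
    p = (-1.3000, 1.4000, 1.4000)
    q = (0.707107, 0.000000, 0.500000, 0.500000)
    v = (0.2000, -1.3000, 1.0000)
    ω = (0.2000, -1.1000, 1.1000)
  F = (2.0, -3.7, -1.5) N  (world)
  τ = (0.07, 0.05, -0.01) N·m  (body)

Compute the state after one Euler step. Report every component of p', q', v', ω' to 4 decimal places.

p' = p + v·dt = (-1.2900, 1.3350, 1.4500)
new velocity v' = (0.2667, -1.4233, 0.9500)
precession coupling ω×(Iω) = (-0.0726, -0.0088, 0.0044)
(τ − ω×Iω)/I = (1.7825, 0.9800, -0.1200)
new body rate ω' = (0.2891, -1.0510, 1.0940)
Hamilton product q⊗(0,ω) = (0.0000000, 1.2414214, -0.6778177, 0.6778177)
updated quaternion q' = (0.7066, 0.0310, 0.4827, 0.5165)

p' = (-1.2900, 1.3350, 1.4500)
q' = (0.7066, 0.0310, 0.4827, 0.5165)
v' = (0.2667, -1.4233, 0.9500)
ω' = (0.2891, -1.0510, 1.0940)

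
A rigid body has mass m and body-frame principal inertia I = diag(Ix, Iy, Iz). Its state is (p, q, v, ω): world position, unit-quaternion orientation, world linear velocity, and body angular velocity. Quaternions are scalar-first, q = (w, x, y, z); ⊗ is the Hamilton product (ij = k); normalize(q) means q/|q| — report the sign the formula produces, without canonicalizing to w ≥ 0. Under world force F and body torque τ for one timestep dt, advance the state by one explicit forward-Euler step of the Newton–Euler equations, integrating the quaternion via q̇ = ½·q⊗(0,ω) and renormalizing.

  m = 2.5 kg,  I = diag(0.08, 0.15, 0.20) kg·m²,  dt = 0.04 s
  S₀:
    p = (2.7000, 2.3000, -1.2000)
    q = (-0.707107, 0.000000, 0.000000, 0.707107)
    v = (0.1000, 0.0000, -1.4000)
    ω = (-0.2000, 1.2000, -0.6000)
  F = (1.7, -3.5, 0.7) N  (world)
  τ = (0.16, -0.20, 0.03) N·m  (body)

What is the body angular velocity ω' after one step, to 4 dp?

angular accel α = (2.4500, -1.2373, 0.2340)
ω' = ω + α·dt = (-0.1020, 1.1505, -0.5906)

ω' = (-0.1020, 1.1505, -0.5906)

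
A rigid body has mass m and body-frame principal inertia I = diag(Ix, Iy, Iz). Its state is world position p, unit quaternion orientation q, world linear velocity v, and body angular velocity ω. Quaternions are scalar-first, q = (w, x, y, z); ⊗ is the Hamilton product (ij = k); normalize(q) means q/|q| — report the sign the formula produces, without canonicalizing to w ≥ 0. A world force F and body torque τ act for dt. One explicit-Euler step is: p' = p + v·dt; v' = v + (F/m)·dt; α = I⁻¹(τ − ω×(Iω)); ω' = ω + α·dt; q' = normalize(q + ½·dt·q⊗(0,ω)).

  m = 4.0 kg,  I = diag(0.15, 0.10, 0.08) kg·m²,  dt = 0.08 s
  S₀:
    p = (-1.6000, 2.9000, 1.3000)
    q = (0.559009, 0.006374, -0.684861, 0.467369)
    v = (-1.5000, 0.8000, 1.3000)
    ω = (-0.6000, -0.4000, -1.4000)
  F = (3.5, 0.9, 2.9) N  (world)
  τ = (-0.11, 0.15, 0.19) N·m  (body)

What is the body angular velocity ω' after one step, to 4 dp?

(τ − ω×Iω)/I = (-0.6587, 0.9120, 2.5250)
ω + α·dt = (-0.6527, -0.3270, -1.1980)

ω' = (-0.6527, -0.3270, -1.1980)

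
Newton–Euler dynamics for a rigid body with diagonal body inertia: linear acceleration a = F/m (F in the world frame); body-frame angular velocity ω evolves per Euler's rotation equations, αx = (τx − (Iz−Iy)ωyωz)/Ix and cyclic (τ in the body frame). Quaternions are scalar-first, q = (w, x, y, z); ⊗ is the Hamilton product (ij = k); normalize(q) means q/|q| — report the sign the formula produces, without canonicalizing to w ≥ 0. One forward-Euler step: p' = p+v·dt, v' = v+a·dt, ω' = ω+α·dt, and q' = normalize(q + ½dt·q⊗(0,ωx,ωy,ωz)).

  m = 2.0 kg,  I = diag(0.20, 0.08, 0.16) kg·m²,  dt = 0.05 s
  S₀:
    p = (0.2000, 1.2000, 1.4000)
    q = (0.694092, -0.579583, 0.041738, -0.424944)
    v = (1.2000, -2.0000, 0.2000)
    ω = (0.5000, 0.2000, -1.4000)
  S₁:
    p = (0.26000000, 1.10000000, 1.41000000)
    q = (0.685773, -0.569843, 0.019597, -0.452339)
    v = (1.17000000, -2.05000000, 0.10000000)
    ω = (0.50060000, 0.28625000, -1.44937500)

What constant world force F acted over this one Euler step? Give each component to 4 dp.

Δv = v₁−v₀ = (-0.03000000, -0.05000000, -0.10000000)
applied force F = (-1.2000, -2.0000, -4.0000)

F = (-1.2000, -2.0000, -4.0000)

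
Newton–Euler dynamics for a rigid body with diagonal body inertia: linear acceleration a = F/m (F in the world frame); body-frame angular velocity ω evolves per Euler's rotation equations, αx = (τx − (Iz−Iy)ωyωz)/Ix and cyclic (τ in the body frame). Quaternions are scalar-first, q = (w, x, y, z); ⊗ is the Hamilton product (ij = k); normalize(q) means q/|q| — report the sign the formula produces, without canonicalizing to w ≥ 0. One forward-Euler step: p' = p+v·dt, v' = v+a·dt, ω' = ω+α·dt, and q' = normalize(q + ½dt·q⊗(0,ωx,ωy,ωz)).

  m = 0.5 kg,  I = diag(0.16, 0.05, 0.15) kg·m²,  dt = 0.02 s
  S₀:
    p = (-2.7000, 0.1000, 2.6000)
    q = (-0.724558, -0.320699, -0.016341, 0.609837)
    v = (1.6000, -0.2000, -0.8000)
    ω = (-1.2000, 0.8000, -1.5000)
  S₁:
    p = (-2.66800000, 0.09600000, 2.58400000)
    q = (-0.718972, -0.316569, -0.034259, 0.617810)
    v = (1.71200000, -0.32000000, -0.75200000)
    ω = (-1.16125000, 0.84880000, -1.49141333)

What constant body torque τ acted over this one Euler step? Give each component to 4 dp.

τ = (0.1900, 0.1400, 0.1700)

rate change Δω = (0.03875000, 0.04880000, 0.00858667)
gyro term ω₀×Iω₀ = (-0.1200, 0.0180, 0.1056)
applied torque τ = (0.1900, 0.1400, 0.1700)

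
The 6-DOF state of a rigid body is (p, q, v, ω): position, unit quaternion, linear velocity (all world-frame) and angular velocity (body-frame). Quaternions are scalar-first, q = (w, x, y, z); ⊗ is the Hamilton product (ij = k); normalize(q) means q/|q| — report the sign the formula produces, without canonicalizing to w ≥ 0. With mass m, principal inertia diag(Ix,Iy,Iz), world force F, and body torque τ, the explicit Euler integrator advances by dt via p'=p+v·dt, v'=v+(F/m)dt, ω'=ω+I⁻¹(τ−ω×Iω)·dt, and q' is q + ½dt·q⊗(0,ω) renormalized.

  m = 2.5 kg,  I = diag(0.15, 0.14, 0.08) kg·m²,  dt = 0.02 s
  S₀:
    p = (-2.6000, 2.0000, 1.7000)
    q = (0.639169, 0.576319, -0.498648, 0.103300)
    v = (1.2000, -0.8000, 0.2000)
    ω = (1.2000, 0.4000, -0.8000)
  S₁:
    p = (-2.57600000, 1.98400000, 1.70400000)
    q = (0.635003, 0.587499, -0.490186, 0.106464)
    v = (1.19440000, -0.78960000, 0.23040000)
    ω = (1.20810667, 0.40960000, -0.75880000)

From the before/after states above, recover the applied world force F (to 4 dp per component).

F = (-0.7000, 1.3000, 3.8000)

Δv = v₁−v₀ = (-0.00560000, 0.01040000, 0.03040000)
applied force F = (-0.7000, 1.3000, 3.8000)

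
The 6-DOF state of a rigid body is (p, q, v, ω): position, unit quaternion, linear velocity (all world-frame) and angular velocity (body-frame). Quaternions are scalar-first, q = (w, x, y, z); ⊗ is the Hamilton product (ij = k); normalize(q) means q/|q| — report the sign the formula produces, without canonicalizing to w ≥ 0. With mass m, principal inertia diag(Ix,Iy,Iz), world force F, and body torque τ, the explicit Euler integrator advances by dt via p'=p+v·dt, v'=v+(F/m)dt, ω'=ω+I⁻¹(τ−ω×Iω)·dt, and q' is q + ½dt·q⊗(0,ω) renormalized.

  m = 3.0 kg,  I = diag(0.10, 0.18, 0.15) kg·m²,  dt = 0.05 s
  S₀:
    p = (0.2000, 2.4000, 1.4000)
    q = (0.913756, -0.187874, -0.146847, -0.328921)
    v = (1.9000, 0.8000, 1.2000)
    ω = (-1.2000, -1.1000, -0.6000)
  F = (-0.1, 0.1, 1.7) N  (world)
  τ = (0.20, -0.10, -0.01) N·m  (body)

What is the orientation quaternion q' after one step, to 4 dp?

q' = (0.8983, -0.2219, -0.1648, -0.3415)

q⊗(0,ω) = (-0.5843331, -1.3702121, -0.7231508, -0.5178086)
q + ½dt·q⊗(0,ω), renormalized = (0.8983, -0.2219, -0.1648, -0.3415)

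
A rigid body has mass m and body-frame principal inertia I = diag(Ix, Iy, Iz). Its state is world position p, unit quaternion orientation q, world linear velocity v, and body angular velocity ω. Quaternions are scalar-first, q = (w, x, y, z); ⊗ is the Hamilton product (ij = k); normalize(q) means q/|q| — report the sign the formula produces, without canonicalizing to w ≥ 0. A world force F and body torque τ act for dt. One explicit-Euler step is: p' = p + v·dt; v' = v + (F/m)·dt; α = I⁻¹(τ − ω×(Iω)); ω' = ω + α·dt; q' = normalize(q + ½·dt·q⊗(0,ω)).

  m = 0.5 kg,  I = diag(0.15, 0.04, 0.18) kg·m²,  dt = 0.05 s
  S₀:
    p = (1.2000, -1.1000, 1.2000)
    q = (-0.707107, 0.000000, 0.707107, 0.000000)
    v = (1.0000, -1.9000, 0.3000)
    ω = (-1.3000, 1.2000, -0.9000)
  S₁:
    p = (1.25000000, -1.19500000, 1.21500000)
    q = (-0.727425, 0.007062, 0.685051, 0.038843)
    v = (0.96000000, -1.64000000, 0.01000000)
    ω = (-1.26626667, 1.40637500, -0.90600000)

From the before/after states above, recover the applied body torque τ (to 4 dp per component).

τ = (-0.0500, 0.1300, 0.1500)

ω₁ − ω₀ = (0.03373333, 0.20637500, -0.00600000)
precession coupling = (-0.1512, -0.0351, 0.1716)
τ = I·(Δω/dt) + ω₀×(Iω₀) = (-0.0500, 0.1300, 0.1500)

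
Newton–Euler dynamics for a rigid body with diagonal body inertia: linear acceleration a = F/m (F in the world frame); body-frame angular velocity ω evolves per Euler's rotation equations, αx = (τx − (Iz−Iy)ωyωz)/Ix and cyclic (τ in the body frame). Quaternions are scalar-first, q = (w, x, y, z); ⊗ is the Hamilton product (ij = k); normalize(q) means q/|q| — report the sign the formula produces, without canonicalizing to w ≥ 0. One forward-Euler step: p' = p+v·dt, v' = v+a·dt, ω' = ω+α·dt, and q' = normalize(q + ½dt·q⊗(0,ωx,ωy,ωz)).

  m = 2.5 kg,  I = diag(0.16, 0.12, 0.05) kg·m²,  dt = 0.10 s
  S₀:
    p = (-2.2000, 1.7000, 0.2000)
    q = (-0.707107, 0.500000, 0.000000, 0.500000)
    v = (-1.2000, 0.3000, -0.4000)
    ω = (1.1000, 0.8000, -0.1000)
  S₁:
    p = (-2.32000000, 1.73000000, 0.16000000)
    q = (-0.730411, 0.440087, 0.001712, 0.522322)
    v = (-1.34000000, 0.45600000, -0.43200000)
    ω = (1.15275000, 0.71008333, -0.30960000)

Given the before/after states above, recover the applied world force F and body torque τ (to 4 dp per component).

rate change Δω = (0.05275000, -0.08991667, -0.20960000)
ω₀×(Iω₀) = (0.0056, -0.0121, -0.0352)
τ = I·(Δω/dt) + ω₀×(Iω₀) = (0.0900, -0.1200, -0.1400)
Δv = v₁−v₀ = (-0.14000000, 0.15600000, -0.03200000)
applied force F = (-3.5000, 3.9000, -0.8000)

F = (-3.5000, 3.9000, -0.8000)
τ = (0.0900, -0.1200, -0.1400)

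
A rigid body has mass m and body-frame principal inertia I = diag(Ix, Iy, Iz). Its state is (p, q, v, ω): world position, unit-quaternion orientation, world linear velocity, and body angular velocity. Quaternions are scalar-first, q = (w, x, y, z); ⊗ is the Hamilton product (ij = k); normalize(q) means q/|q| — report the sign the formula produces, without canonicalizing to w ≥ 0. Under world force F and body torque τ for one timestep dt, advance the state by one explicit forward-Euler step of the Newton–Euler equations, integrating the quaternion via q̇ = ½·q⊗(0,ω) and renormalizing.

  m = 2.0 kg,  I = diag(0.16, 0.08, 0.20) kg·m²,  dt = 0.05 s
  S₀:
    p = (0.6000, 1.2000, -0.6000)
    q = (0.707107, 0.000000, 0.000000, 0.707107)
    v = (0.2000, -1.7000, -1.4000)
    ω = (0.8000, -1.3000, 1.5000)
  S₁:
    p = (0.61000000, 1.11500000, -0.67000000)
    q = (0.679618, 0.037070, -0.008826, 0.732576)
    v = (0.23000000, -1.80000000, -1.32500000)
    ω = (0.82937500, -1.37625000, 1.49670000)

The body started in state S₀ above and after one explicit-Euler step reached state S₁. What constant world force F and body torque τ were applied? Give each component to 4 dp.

F = (1.2000, -4.0000, 3.0000)
τ = (-0.1400, -0.1700, 0.0700)

Δω = ω₁−ω₀ = (0.02937500, -0.07625000, -0.00330000)
ω₀×(Iω₀) = (-0.2340, -0.0480, 0.0832)
τ = I·(Δω/dt) + ω₀×(Iω₀) = (-0.1400, -0.1700, 0.0700)
v₁ − v₀ = (0.03000000, -0.10000000, 0.07500000)
applied force F = (1.2000, -4.0000, 3.0000)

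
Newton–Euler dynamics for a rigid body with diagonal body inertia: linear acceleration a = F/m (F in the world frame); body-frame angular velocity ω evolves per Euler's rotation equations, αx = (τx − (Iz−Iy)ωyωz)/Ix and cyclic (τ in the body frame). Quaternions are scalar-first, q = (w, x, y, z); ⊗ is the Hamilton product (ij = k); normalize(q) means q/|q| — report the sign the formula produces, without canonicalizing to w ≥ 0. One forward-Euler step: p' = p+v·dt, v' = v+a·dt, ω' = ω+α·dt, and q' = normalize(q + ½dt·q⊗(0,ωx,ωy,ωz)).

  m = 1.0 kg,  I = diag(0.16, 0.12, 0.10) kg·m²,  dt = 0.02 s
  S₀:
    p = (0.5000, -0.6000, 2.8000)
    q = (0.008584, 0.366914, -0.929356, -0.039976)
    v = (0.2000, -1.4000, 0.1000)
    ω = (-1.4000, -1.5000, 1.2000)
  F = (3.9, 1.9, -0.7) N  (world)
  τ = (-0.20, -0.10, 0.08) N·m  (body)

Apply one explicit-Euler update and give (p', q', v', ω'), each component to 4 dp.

p' = (0.5040, -0.6280, 2.8020)
q' = (0.0003, 0.3549, -0.9331, -0.0584)
v' = (0.2780, -1.3620, 0.0860)
ω' = (-1.4295, -1.4999, 1.2328)

(τ − ω×Iω)/I = (-1.4750, 0.0067, 1.6400)
new body rate ω' = (-1.4295, -1.4999, 1.2328)
q⊗(0,ω) = (-0.8323832, -1.1872088, -0.3972064, -1.8411686)
updated quaternion q' = (0.0003, 0.3549, -0.9331, -0.0584)
a = F/m = (3.9000, 1.9000, -0.7000)
p' = p + v·dt = (0.5040, -0.6280, 2.8020)
v' = v + a·dt = (0.2780, -1.3620, 0.0860)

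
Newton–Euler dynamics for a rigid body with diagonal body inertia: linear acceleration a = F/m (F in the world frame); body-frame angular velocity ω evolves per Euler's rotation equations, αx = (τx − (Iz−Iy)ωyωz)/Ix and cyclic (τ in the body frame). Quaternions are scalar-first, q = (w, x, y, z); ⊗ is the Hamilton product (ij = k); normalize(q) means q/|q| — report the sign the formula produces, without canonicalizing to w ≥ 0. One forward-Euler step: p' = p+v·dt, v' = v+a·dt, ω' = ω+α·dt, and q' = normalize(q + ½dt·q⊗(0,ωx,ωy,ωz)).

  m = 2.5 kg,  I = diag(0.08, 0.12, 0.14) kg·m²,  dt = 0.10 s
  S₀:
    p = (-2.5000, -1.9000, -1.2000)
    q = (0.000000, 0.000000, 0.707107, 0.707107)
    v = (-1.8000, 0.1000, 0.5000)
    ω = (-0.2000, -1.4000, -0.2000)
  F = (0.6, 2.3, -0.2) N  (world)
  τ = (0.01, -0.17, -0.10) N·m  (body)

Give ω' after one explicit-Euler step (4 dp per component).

(τ − ω×Iω)/I = (0.0550, -1.3967, -0.7943)
ω + α·dt = (-0.1945, -1.5397, -0.2794)

ω' = (-0.1945, -1.5397, -0.2794)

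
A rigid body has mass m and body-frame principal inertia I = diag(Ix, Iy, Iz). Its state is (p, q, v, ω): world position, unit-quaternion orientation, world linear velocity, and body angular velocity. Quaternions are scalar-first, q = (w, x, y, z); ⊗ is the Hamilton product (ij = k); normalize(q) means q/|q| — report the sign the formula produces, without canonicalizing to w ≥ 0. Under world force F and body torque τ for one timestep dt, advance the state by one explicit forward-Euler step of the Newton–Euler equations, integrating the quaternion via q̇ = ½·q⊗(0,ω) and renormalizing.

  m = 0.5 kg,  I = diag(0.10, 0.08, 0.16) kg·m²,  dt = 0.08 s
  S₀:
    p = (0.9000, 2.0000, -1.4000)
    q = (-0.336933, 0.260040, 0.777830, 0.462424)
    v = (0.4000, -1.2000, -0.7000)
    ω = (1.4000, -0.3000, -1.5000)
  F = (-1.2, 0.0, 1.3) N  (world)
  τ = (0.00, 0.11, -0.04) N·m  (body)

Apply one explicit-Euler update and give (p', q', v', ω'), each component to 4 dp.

p' = (0.9320, 1.9040, -1.4560)
q' = (-0.3133, 0.1994, 0.8206, 0.4345)
v' = (0.2080, -1.2000, -0.4920)
ω' = (1.3712, -0.3160, -1.5242)

a = (-2.4000, 0.0000, 2.6000)
p' = p + v·dt = (0.9320, 1.9040, -1.4560)
new velocity v' = (0.2080, -1.2000, -0.4920)
precession coupling ω×(Iω) = (0.0360, 0.1260, 0.0084)
(τ − ω×Iω)/I = (-0.3600, -0.2000, -0.3025)
ω + α·dt = (1.3712, -0.3160, -1.5242)
q⊗(0,ω) = (0.5629290, -1.4997240, 1.1385335, -0.6615745)
updated quaternion q' = (-0.3133, 0.1994, 0.8206, 0.4345)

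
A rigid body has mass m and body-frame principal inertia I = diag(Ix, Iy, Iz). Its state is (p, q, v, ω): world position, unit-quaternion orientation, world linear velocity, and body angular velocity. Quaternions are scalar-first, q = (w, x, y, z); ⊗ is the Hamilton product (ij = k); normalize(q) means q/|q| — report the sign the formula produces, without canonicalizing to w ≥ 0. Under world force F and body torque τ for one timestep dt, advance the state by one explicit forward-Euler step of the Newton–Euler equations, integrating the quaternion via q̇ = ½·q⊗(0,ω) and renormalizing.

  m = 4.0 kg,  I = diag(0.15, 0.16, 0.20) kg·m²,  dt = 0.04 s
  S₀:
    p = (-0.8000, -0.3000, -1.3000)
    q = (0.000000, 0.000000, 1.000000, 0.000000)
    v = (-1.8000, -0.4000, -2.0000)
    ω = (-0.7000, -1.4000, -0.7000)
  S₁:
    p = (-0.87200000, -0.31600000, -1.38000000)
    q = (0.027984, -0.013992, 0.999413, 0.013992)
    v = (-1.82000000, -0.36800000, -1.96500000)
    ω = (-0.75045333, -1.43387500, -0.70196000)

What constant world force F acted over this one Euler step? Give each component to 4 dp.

Δv = v₁−v₀ = (-0.02000000, 0.03200000, 0.03500000)
F = m·Δv/dt = (-2.0000, 3.2000, 3.5000)

F = (-2.0000, 3.2000, 3.5000)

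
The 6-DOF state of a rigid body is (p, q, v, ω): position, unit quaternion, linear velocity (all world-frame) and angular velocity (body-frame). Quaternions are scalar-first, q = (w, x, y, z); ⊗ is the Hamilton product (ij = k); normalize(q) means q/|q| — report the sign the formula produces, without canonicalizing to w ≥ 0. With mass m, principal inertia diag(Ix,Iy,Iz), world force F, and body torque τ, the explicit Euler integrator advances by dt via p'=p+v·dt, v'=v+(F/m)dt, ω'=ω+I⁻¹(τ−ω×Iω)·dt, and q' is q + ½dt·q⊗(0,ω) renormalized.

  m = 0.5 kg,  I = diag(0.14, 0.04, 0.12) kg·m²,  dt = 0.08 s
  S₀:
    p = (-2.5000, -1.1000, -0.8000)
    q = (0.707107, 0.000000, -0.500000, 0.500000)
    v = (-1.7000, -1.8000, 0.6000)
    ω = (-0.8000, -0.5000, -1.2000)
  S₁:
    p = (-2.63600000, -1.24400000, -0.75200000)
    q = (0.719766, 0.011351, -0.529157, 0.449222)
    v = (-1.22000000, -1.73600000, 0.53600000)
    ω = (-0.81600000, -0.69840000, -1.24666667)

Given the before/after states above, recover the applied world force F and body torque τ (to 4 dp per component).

Δv = v₁−v₀ = (0.48000000, 0.06400000, -0.06400000)
m·(v₁−v₀)/dt = (3.0000, 0.4000, -0.4000)
rate change Δω = (-0.01600000, -0.19840000, -0.04666667)
precession coupling = (0.0480, 0.0192, -0.0400)
applied torque τ = (0.0200, -0.0800, -0.1100)

F = (3.0000, 0.4000, -0.4000)
τ = (0.0200, -0.0800, -0.1100)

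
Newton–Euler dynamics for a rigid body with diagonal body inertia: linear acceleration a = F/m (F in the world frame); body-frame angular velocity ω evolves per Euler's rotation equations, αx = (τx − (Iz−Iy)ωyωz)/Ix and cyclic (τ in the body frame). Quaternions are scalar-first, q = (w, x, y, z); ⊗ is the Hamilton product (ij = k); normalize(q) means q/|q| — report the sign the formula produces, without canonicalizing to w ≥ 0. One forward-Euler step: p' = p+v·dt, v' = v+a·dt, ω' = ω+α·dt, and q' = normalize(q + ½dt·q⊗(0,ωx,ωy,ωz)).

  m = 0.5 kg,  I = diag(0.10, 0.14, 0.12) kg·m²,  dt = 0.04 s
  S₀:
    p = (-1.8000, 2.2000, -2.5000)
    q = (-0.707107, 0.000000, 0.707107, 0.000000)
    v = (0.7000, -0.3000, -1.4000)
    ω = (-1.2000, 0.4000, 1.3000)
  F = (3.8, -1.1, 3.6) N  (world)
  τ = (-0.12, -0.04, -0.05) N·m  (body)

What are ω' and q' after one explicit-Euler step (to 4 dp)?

α = I⁻¹(τ − ω×Iω) = (-1.0960, -0.5086, -0.2567)
ω + α·dt = (-1.2438, 0.3797, 1.2897)
q⊗(0,ω) = (-0.2828428, 1.7677675, -0.2828428, -0.0707107)
q + ½dt·q⊗(0,ω), renormalized = (-0.7123, 0.0353, 0.7010, -0.0014)

ω' = (-1.2438, 0.3797, 1.2897)
q' = (-0.7123, 0.0353, 0.7010, -0.0014)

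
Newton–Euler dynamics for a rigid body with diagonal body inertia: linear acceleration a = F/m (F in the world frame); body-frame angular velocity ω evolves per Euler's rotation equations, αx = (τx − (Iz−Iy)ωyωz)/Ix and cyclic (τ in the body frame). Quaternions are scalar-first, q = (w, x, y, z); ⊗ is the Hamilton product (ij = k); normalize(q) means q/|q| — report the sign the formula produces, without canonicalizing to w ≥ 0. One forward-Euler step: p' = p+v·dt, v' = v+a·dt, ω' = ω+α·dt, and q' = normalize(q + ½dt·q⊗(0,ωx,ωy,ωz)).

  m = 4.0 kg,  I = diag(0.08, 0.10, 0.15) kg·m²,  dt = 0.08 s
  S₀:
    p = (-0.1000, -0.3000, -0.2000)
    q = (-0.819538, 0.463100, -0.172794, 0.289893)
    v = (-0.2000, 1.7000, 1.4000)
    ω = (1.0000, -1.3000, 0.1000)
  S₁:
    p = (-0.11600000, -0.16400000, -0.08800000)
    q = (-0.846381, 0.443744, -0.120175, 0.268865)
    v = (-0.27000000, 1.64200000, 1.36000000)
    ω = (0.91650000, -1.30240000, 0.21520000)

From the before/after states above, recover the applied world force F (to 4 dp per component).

v₁ − v₀ = (-0.07000000, -0.05800000, -0.04000000)
F = m·Δv/dt = (-3.5000, -2.9000, -2.0000)

F = (-3.5000, -2.9000, -2.0000)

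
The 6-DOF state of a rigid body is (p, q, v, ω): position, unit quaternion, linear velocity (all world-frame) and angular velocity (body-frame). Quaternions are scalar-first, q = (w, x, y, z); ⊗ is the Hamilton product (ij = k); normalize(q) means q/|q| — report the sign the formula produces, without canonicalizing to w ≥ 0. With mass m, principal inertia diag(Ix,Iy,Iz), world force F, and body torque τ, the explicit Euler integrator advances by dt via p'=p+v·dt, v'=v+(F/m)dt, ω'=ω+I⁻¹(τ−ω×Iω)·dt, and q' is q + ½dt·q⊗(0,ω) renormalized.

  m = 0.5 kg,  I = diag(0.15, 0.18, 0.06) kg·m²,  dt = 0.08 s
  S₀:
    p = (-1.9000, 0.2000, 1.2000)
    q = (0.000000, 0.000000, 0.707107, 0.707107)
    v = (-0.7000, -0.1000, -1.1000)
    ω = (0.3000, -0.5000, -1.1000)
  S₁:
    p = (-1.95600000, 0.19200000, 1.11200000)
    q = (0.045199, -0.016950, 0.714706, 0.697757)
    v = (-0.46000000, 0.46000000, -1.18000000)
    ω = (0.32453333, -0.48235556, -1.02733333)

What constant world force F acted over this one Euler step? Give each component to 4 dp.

F = (1.5000, 3.5000, -0.5000)

v₁ − v₀ = (0.24000000, 0.56000000, -0.08000000)
applied force F = (1.5000, 3.5000, -0.5000)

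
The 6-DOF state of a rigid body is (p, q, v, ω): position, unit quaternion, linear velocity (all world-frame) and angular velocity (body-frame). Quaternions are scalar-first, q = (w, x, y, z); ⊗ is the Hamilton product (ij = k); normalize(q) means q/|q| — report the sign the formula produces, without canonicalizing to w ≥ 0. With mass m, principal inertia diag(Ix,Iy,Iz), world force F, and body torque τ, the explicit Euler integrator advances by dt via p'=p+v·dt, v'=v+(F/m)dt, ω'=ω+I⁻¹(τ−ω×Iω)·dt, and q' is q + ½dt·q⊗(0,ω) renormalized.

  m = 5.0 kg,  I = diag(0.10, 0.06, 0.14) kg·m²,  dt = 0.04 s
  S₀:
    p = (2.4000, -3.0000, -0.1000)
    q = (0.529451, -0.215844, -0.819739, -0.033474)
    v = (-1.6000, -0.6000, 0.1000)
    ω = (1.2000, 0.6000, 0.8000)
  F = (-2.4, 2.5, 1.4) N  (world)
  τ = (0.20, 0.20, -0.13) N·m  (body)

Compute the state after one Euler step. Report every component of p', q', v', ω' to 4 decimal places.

p' = (2.3360, -3.0240, -0.0960)
q' = (0.5447, -0.2157, -0.8103, -0.0079)
v' = (-1.6192, -0.5800, 0.1112)
ω' = (1.2646, 0.7589, 0.7711)

a = F/m = (-0.4800, 0.5000, 0.2800)
p + v·dt = (2.3360, -3.0240, -0.0960)
v + (F/m)dt = (-1.6192, -0.5800, 0.1112)
angular accel α = (1.6160, 3.9733, -0.7229)
new body rate ω' = (1.2646, 0.7589, 0.7711)
2q̇ = q⊗(0,ω) = (0.7776354, -0.0003656, 0.4501770, 1.2777412)
q + ½dt·q⊗(0,ω), renormalized = (0.5447, -0.2157, -0.8103, -0.0079)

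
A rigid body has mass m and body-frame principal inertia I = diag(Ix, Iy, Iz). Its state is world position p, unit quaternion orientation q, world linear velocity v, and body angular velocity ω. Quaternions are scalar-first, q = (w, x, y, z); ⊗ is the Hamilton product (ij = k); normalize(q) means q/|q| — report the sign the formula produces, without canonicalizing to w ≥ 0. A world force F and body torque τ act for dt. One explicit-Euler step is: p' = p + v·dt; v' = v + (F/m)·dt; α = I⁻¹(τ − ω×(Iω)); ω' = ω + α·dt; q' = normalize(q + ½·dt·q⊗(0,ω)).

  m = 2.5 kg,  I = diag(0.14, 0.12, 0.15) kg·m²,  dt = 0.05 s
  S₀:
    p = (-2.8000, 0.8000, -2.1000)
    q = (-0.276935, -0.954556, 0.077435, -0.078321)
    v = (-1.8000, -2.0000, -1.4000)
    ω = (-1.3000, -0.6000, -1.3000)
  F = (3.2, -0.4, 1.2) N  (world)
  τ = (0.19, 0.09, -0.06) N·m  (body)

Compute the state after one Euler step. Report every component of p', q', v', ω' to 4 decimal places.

p' = (-2.8900, 0.7000, -2.1700)
q' = (-0.3090, -0.9481, 0.0530, -0.0524)
v' = (-1.7360, -2.0080, -1.3760)
ω' = (-1.2405, -0.5555, -1.3148)

precession coupling ω×(Iω) = (0.0234, -0.0169, -0.0156)
angular accel α = (1.1900, 0.8908, -0.2960)
ω' = ω + α·dt = (-1.2405, -0.5555, -1.3148)
q⊗(0,ω) = (-1.2962791, 0.2123574, -0.9729445, 1.0334146)
q' = normalize(q + ½dt·q⊗(0,ω)) = (-0.3090, -0.9481, 0.0530, -0.0524)
p + v·dt = (-2.8900, 0.7000, -2.1700)
v' = v + a·dt = (-1.7360, -2.0080, -1.3760)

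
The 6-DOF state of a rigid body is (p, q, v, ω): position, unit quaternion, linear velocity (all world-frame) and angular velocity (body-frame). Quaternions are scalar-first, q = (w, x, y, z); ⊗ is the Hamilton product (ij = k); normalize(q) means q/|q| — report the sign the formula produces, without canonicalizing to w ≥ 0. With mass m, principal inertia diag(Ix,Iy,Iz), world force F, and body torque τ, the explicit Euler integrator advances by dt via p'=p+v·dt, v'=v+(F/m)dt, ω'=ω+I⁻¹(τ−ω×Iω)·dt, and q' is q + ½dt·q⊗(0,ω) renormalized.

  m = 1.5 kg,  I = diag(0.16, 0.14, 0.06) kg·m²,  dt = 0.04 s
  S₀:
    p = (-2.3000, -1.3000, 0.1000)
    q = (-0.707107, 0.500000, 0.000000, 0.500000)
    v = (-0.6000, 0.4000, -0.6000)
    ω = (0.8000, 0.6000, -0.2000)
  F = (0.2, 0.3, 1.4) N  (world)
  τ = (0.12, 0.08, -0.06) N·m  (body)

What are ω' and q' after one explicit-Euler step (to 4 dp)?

ω' = (0.8276, 0.6274, -0.2336)
q' = (-0.7130, 0.4826, 0.0015, 0.5087)

precession coupling ω×(Iω) = (0.0096, -0.0160, -0.0096)
(τ − ω×Iω)/I = (0.6900, 0.6857, -0.8400)
ω + α·dt = (0.8276, 0.6274, -0.2336)
2q̇ = q⊗(0,ω) = (-0.3000000, -0.8656856, 0.0757358, 0.4414214)
updated quaternion q' = (-0.7130, 0.4826, 0.0015, 0.5087)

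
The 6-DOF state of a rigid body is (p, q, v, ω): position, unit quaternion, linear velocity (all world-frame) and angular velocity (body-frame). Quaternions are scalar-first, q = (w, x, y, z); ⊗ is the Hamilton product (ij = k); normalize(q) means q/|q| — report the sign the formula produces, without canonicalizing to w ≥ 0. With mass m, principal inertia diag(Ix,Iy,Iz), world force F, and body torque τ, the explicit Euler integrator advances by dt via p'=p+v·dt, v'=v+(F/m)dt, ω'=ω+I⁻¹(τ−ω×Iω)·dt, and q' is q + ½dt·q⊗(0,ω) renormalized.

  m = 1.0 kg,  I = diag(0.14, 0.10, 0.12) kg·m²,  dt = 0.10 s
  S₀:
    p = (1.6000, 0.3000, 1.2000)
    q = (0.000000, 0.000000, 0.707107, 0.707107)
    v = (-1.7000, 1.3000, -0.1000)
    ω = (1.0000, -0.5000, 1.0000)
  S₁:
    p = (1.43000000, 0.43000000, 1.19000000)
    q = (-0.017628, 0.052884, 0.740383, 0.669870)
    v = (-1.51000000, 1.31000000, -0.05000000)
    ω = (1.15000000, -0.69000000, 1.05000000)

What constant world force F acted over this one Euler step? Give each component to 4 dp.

F = (1.9000, 0.1000, 0.5000)

v₁ − v₀ = (0.19000000, 0.01000000, 0.05000000)
F = m·Δv/dt = (1.9000, 0.1000, 0.5000)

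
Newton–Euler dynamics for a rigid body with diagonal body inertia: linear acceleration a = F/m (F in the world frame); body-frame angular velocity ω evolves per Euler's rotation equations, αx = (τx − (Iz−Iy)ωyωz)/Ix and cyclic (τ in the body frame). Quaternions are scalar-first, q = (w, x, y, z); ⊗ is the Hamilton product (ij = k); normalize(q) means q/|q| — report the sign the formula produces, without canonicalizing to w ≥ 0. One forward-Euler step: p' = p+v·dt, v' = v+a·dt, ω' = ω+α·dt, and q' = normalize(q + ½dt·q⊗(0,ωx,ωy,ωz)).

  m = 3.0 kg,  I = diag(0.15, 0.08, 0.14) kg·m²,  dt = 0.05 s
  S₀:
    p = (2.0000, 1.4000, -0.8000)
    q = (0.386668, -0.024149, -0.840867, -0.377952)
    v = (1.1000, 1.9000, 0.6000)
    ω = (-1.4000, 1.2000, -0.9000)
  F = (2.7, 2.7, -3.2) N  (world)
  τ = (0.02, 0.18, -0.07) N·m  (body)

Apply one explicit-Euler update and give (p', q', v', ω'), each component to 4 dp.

p' = (2.0550, 1.4950, -0.7700)
q' = (0.4020, -0.0074, -0.8155, -0.4163)
v' = (1.1450, 1.9450, 0.5467)
ω' = (-1.3717, 1.3046, -0.9670)

ω×(Iω) gyroscopic = (-0.0648, 0.0126, 0.1176)
angular accel α = (0.5653, 2.0925, -1.3400)
ω' = ω + α·dt = (-1.3717, 1.3046, -0.9670)
q⊗(0,ω) = (0.6350750, 0.6689875, 0.9714003, -1.5541938)
updated quaternion q' = (0.4020, -0.0074, -0.8155, -0.4163)
a = (0.9000, 0.9000, -1.0667)
p + v·dt = (2.0550, 1.4950, -0.7700)
v' = v + a·dt = (1.1450, 1.9450, 0.5467)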